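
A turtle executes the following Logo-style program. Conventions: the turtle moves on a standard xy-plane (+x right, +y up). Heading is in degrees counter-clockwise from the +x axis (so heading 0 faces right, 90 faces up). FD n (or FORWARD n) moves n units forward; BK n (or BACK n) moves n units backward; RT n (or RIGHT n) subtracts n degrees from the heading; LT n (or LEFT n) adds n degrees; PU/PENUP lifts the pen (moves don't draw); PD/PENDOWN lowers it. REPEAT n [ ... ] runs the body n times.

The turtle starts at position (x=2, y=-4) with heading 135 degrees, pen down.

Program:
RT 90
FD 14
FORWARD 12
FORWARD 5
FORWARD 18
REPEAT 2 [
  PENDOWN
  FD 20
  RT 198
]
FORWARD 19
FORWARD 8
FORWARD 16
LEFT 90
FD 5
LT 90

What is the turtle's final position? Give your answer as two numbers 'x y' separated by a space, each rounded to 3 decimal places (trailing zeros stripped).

Executing turtle program step by step:
Start: pos=(2,-4), heading=135, pen down
RT 90: heading 135 -> 45
FD 14: (2,-4) -> (11.899,5.899) [heading=45, draw]
FD 12: (11.899,5.899) -> (20.385,14.385) [heading=45, draw]
FD 5: (20.385,14.385) -> (23.92,17.92) [heading=45, draw]
FD 18: (23.92,17.92) -> (36.648,30.648) [heading=45, draw]
REPEAT 2 [
  -- iteration 1/2 --
  PD: pen down
  FD 20: (36.648,30.648) -> (50.79,44.79) [heading=45, draw]
  RT 198: heading 45 -> 207
  -- iteration 2/2 --
  PD: pen down
  FD 20: (50.79,44.79) -> (32.97,35.711) [heading=207, draw]
  RT 198: heading 207 -> 9
]
FD 19: (32.97,35.711) -> (51.736,38.683) [heading=9, draw]
FD 8: (51.736,38.683) -> (59.638,39.934) [heading=9, draw]
FD 16: (59.638,39.934) -> (75.441,42.437) [heading=9, draw]
LT 90: heading 9 -> 99
FD 5: (75.441,42.437) -> (74.659,47.376) [heading=99, draw]
LT 90: heading 99 -> 189
Final: pos=(74.659,47.376), heading=189, 10 segment(s) drawn

Answer: 74.659 47.376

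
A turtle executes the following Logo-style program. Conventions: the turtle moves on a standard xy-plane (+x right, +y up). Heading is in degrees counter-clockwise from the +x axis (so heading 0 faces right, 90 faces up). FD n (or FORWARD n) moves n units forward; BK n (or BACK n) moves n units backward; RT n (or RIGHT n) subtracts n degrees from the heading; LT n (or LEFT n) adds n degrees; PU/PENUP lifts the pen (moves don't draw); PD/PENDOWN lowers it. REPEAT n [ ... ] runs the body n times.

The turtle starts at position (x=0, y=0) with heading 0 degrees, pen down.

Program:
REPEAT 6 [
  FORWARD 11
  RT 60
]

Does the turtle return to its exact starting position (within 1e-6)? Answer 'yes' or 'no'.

Executing turtle program step by step:
Start: pos=(0,0), heading=0, pen down
REPEAT 6 [
  -- iteration 1/6 --
  FD 11: (0,0) -> (11,0) [heading=0, draw]
  RT 60: heading 0 -> 300
  -- iteration 2/6 --
  FD 11: (11,0) -> (16.5,-9.526) [heading=300, draw]
  RT 60: heading 300 -> 240
  -- iteration 3/6 --
  FD 11: (16.5,-9.526) -> (11,-19.053) [heading=240, draw]
  RT 60: heading 240 -> 180
  -- iteration 4/6 --
  FD 11: (11,-19.053) -> (0,-19.053) [heading=180, draw]
  RT 60: heading 180 -> 120
  -- iteration 5/6 --
  FD 11: (0,-19.053) -> (-5.5,-9.526) [heading=120, draw]
  RT 60: heading 120 -> 60
  -- iteration 6/6 --
  FD 11: (-5.5,-9.526) -> (0,0) [heading=60, draw]
  RT 60: heading 60 -> 0
]
Final: pos=(0,0), heading=0, 6 segment(s) drawn

Start position: (0, 0)
Final position: (0, 0)
Distance = 0; < 1e-6 -> CLOSED

Answer: yes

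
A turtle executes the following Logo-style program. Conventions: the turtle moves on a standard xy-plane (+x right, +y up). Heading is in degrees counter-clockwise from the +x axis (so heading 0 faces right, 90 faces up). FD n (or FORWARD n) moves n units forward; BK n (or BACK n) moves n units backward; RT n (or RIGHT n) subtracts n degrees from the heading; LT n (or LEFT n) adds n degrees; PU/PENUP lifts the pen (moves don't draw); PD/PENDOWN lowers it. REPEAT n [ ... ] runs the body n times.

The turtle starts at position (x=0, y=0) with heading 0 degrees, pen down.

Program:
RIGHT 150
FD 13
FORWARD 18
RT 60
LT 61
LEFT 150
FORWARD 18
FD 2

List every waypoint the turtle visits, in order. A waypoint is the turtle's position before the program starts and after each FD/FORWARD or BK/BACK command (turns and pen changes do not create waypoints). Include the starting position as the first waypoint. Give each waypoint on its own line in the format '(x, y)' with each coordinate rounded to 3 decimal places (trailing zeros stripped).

Executing turtle program step by step:
Start: pos=(0,0), heading=0, pen down
RT 150: heading 0 -> 210
FD 13: (0,0) -> (-11.258,-6.5) [heading=210, draw]
FD 18: (-11.258,-6.5) -> (-26.847,-15.5) [heading=210, draw]
RT 60: heading 210 -> 150
LT 61: heading 150 -> 211
LT 150: heading 211 -> 1
FD 18: (-26.847,-15.5) -> (-8.85,-15.186) [heading=1, draw]
FD 2: (-8.85,-15.186) -> (-6.85,-15.151) [heading=1, draw]
Final: pos=(-6.85,-15.151), heading=1, 4 segment(s) drawn
Waypoints (5 total):
(0, 0)
(-11.258, -6.5)
(-26.847, -15.5)
(-8.85, -15.186)
(-6.85, -15.151)

Answer: (0, 0)
(-11.258, -6.5)
(-26.847, -15.5)
(-8.85, -15.186)
(-6.85, -15.151)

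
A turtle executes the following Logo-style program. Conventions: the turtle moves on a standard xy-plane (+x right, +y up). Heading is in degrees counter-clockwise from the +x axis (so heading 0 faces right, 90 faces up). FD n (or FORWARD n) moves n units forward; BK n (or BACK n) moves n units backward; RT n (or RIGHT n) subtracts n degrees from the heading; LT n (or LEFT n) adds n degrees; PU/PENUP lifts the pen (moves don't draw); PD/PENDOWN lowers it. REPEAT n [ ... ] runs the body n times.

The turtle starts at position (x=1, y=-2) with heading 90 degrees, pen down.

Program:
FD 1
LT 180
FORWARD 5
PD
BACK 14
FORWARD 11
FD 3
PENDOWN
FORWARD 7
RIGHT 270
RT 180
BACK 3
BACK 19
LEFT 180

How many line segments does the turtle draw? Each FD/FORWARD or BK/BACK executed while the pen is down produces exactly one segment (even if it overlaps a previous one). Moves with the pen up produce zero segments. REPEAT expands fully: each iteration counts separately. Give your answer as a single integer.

Answer: 8

Derivation:
Executing turtle program step by step:
Start: pos=(1,-2), heading=90, pen down
FD 1: (1,-2) -> (1,-1) [heading=90, draw]
LT 180: heading 90 -> 270
FD 5: (1,-1) -> (1,-6) [heading=270, draw]
PD: pen down
BK 14: (1,-6) -> (1,8) [heading=270, draw]
FD 11: (1,8) -> (1,-3) [heading=270, draw]
FD 3: (1,-3) -> (1,-6) [heading=270, draw]
PD: pen down
FD 7: (1,-6) -> (1,-13) [heading=270, draw]
RT 270: heading 270 -> 0
RT 180: heading 0 -> 180
BK 3: (1,-13) -> (4,-13) [heading=180, draw]
BK 19: (4,-13) -> (23,-13) [heading=180, draw]
LT 180: heading 180 -> 0
Final: pos=(23,-13), heading=0, 8 segment(s) drawn
Segments drawn: 8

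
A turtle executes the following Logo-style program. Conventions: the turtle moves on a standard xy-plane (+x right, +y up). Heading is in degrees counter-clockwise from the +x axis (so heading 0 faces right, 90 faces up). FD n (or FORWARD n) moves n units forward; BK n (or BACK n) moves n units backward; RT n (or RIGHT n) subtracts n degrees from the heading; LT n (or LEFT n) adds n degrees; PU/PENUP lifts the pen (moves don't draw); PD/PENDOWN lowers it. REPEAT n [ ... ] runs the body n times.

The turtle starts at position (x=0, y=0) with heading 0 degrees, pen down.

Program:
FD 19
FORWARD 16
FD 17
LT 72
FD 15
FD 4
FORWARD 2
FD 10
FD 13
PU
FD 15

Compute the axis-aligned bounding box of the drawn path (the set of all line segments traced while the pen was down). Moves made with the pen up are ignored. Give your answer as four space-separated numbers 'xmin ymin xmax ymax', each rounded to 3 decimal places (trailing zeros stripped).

Answer: 0 0 65.597 41.846

Derivation:
Executing turtle program step by step:
Start: pos=(0,0), heading=0, pen down
FD 19: (0,0) -> (19,0) [heading=0, draw]
FD 16: (19,0) -> (35,0) [heading=0, draw]
FD 17: (35,0) -> (52,0) [heading=0, draw]
LT 72: heading 0 -> 72
FD 15: (52,0) -> (56.635,14.266) [heading=72, draw]
FD 4: (56.635,14.266) -> (57.871,18.07) [heading=72, draw]
FD 2: (57.871,18.07) -> (58.489,19.972) [heading=72, draw]
FD 10: (58.489,19.972) -> (61.58,29.483) [heading=72, draw]
FD 13: (61.58,29.483) -> (65.597,41.846) [heading=72, draw]
PU: pen up
FD 15: (65.597,41.846) -> (70.232,56.112) [heading=72, move]
Final: pos=(70.232,56.112), heading=72, 8 segment(s) drawn

Segment endpoints: x in {0, 19, 35, 52, 56.635, 57.871, 58.489, 61.58, 65.597}, y in {0, 14.266, 18.07, 19.972, 29.483, 41.846}
xmin=0, ymin=0, xmax=65.597, ymax=41.846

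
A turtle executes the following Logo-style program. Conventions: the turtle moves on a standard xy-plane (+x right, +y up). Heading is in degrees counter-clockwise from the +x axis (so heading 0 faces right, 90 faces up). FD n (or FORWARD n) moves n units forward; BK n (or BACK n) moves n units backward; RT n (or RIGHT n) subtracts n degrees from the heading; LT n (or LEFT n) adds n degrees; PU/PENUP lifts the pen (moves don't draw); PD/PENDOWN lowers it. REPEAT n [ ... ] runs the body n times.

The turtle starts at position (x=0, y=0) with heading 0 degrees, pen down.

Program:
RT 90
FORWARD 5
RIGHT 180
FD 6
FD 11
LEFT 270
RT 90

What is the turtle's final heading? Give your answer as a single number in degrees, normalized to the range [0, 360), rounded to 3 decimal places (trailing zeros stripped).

Executing turtle program step by step:
Start: pos=(0,0), heading=0, pen down
RT 90: heading 0 -> 270
FD 5: (0,0) -> (0,-5) [heading=270, draw]
RT 180: heading 270 -> 90
FD 6: (0,-5) -> (0,1) [heading=90, draw]
FD 11: (0,1) -> (0,12) [heading=90, draw]
LT 270: heading 90 -> 0
RT 90: heading 0 -> 270
Final: pos=(0,12), heading=270, 3 segment(s) drawn

Answer: 270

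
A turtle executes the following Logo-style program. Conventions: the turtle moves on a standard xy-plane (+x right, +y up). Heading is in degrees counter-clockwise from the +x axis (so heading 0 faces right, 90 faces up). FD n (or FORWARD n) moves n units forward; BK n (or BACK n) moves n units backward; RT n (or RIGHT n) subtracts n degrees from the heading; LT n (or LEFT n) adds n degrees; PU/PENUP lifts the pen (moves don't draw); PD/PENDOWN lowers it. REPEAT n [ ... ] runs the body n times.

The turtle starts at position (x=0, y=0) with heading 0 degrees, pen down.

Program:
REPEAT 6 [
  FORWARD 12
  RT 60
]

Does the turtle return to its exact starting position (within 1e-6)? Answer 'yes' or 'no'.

Answer: yes

Derivation:
Executing turtle program step by step:
Start: pos=(0,0), heading=0, pen down
REPEAT 6 [
  -- iteration 1/6 --
  FD 12: (0,0) -> (12,0) [heading=0, draw]
  RT 60: heading 0 -> 300
  -- iteration 2/6 --
  FD 12: (12,0) -> (18,-10.392) [heading=300, draw]
  RT 60: heading 300 -> 240
  -- iteration 3/6 --
  FD 12: (18,-10.392) -> (12,-20.785) [heading=240, draw]
  RT 60: heading 240 -> 180
  -- iteration 4/6 --
  FD 12: (12,-20.785) -> (0,-20.785) [heading=180, draw]
  RT 60: heading 180 -> 120
  -- iteration 5/6 --
  FD 12: (0,-20.785) -> (-6,-10.392) [heading=120, draw]
  RT 60: heading 120 -> 60
  -- iteration 6/6 --
  FD 12: (-6,-10.392) -> (0,0) [heading=60, draw]
  RT 60: heading 60 -> 0
]
Final: pos=(0,0), heading=0, 6 segment(s) drawn

Start position: (0, 0)
Final position: (0, 0)
Distance = 0; < 1e-6 -> CLOSED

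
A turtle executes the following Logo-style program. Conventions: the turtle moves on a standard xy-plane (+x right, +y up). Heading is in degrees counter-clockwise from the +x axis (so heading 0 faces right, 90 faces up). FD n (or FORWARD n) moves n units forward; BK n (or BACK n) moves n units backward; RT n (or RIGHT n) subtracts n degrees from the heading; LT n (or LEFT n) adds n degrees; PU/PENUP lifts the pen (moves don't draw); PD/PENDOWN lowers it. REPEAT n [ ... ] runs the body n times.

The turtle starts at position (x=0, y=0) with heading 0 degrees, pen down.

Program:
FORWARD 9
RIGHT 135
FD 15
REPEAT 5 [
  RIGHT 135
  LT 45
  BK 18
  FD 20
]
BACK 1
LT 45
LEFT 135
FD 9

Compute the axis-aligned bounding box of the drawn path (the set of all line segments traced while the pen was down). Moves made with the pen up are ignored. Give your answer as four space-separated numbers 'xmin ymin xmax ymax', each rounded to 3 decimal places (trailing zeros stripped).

Answer: -15.749 -23.335 12.536 4.95

Derivation:
Executing turtle program step by step:
Start: pos=(0,0), heading=0, pen down
FD 9: (0,0) -> (9,0) [heading=0, draw]
RT 135: heading 0 -> 225
FD 15: (9,0) -> (-1.607,-10.607) [heading=225, draw]
REPEAT 5 [
  -- iteration 1/5 --
  RT 135: heading 225 -> 90
  LT 45: heading 90 -> 135
  BK 18: (-1.607,-10.607) -> (11.121,-23.335) [heading=135, draw]
  FD 20: (11.121,-23.335) -> (-3.021,-9.192) [heading=135, draw]
  -- iteration 2/5 --
  RT 135: heading 135 -> 0
  LT 45: heading 0 -> 45
  BK 18: (-3.021,-9.192) -> (-15.749,-21.92) [heading=45, draw]
  FD 20: (-15.749,-21.92) -> (-1.607,-7.778) [heading=45, draw]
  -- iteration 3/5 --
  RT 135: heading 45 -> 270
  LT 45: heading 270 -> 315
  BK 18: (-1.607,-7.778) -> (-14.335,4.95) [heading=315, draw]
  FD 20: (-14.335,4.95) -> (-0.192,-9.192) [heading=315, draw]
  -- iteration 4/5 --
  RT 135: heading 315 -> 180
  LT 45: heading 180 -> 225
  BK 18: (-0.192,-9.192) -> (12.536,3.536) [heading=225, draw]
  FD 20: (12.536,3.536) -> (-1.607,-10.607) [heading=225, draw]
  -- iteration 5/5 --
  RT 135: heading 225 -> 90
  LT 45: heading 90 -> 135
  BK 18: (-1.607,-10.607) -> (11.121,-23.335) [heading=135, draw]
  FD 20: (11.121,-23.335) -> (-3.021,-9.192) [heading=135, draw]
]
BK 1: (-3.021,-9.192) -> (-2.314,-9.899) [heading=135, draw]
LT 45: heading 135 -> 180
LT 135: heading 180 -> 315
FD 9: (-2.314,-9.899) -> (4.05,-16.263) [heading=315, draw]
Final: pos=(4.05,-16.263), heading=315, 14 segment(s) drawn

Segment endpoints: x in {-15.749, -14.335, -3.021, -3.021, -2.314, -1.607, -0.192, 0, 4.05, 9, 11.121, 11.121, 12.536}, y in {-23.335, -23.335, -21.92, -16.263, -10.607, -10.607, -9.899, -9.192, -9.192, -7.778, 0, 3.536, 4.95}
xmin=-15.749, ymin=-23.335, xmax=12.536, ymax=4.95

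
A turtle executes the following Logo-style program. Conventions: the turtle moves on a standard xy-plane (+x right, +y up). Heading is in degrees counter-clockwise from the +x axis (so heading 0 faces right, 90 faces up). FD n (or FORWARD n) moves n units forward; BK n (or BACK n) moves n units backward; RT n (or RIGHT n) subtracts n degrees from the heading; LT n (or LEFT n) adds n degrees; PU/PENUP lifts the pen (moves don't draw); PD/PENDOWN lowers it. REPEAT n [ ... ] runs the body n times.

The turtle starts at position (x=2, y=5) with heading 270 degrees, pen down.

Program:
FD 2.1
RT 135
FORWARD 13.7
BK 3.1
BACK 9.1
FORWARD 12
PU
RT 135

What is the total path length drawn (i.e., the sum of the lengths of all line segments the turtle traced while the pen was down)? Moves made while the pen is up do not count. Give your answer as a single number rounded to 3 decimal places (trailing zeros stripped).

Executing turtle program step by step:
Start: pos=(2,5), heading=270, pen down
FD 2.1: (2,5) -> (2,2.9) [heading=270, draw]
RT 135: heading 270 -> 135
FD 13.7: (2,2.9) -> (-7.687,12.587) [heading=135, draw]
BK 3.1: (-7.687,12.587) -> (-5.495,10.395) [heading=135, draw]
BK 9.1: (-5.495,10.395) -> (0.939,3.961) [heading=135, draw]
FD 12: (0.939,3.961) -> (-7.546,12.446) [heading=135, draw]
PU: pen up
RT 135: heading 135 -> 0
Final: pos=(-7.546,12.446), heading=0, 5 segment(s) drawn

Segment lengths:
  seg 1: (2,5) -> (2,2.9), length = 2.1
  seg 2: (2,2.9) -> (-7.687,12.587), length = 13.7
  seg 3: (-7.687,12.587) -> (-5.495,10.395), length = 3.1
  seg 4: (-5.495,10.395) -> (0.939,3.961), length = 9.1
  seg 5: (0.939,3.961) -> (-7.546,12.446), length = 12
Total = 40

Answer: 40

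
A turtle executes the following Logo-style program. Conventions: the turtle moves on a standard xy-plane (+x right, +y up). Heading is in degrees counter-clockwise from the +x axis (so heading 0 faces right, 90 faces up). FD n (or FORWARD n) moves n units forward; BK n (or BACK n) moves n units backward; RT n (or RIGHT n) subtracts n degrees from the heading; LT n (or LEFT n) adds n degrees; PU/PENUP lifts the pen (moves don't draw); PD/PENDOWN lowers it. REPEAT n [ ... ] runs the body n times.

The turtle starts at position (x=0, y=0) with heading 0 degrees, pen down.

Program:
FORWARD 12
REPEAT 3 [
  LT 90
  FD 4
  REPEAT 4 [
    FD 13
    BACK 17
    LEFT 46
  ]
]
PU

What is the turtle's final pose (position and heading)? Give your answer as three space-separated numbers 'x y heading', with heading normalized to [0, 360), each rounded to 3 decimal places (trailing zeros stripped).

Executing turtle program step by step:
Start: pos=(0,0), heading=0, pen down
FD 12: (0,0) -> (12,0) [heading=0, draw]
REPEAT 3 [
  -- iteration 1/3 --
  LT 90: heading 0 -> 90
  FD 4: (12,0) -> (12,4) [heading=90, draw]
  REPEAT 4 [
    -- iteration 1/4 --
    FD 13: (12,4) -> (12,17) [heading=90, draw]
    BK 17: (12,17) -> (12,0) [heading=90, draw]
    LT 46: heading 90 -> 136
    -- iteration 2/4 --
    FD 13: (12,0) -> (2.649,9.031) [heading=136, draw]
    BK 17: (2.649,9.031) -> (14.877,-2.779) [heading=136, draw]
    LT 46: heading 136 -> 182
    -- iteration 3/4 --
    FD 13: (14.877,-2.779) -> (1.885,-3.232) [heading=182, draw]
    BK 17: (1.885,-3.232) -> (18.875,-2.639) [heading=182, draw]
    LT 46: heading 182 -> 228
    -- iteration 4/4 --
    FD 13: (18.875,-2.639) -> (10.176,-12.3) [heading=228, draw]
    BK 17: (10.176,-12.3) -> (21.551,0.334) [heading=228, draw]
    LT 46: heading 228 -> 274
  ]
  -- iteration 2/3 --
  LT 90: heading 274 -> 4
  FD 4: (21.551,0.334) -> (25.542,0.613) [heading=4, draw]
  REPEAT 4 [
    -- iteration 1/4 --
    FD 13: (25.542,0.613) -> (38.51,1.519) [heading=4, draw]
    BK 17: (38.51,1.519) -> (21.551,0.334) [heading=4, draw]
    LT 46: heading 4 -> 50
    -- iteration 2/4 --
    FD 13: (21.551,0.334) -> (29.908,10.292) [heading=50, draw]
    BK 17: (29.908,10.292) -> (18.98,-2.731) [heading=50, draw]
    LT 46: heading 50 -> 96
    -- iteration 3/4 --
    FD 13: (18.98,-2.731) -> (17.621,10.198) [heading=96, draw]
    BK 17: (17.621,10.198) -> (19.398,-6.709) [heading=96, draw]
    LT 46: heading 96 -> 142
    -- iteration 4/4 --
    FD 13: (19.398,-6.709) -> (9.154,1.295) [heading=142, draw]
    BK 17: (9.154,1.295) -> (22.55,-9.171) [heading=142, draw]
    LT 46: heading 142 -> 188
  ]
  -- iteration 3/3 --
  LT 90: heading 188 -> 278
  FD 4: (22.55,-9.171) -> (23.107,-13.132) [heading=278, draw]
  REPEAT 4 [
    -- iteration 1/4 --
    FD 13: (23.107,-13.132) -> (24.916,-26.006) [heading=278, draw]
    BK 17: (24.916,-26.006) -> (22.55,-9.171) [heading=278, draw]
    LT 46: heading 278 -> 324
    -- iteration 2/4 --
    FD 13: (22.55,-9.171) -> (33.068,-16.813) [heading=324, draw]
    BK 17: (33.068,-16.813) -> (19.314,-6.82) [heading=324, draw]
    LT 46: heading 324 -> 10
    -- iteration 3/4 --
    FD 13: (19.314,-6.82) -> (32.117,-4.563) [heading=10, draw]
    BK 17: (32.117,-4.563) -> (15.375,-7.515) [heading=10, draw]
    LT 46: heading 10 -> 56
    -- iteration 4/4 --
    FD 13: (15.375,-7.515) -> (22.645,3.263) [heading=56, draw]
    BK 17: (22.645,3.263) -> (13.138,-10.831) [heading=56, draw]
    LT 46: heading 56 -> 102
  ]
]
PU: pen up
Final: pos=(13.138,-10.831), heading=102, 28 segment(s) drawn

Answer: 13.138 -10.831 102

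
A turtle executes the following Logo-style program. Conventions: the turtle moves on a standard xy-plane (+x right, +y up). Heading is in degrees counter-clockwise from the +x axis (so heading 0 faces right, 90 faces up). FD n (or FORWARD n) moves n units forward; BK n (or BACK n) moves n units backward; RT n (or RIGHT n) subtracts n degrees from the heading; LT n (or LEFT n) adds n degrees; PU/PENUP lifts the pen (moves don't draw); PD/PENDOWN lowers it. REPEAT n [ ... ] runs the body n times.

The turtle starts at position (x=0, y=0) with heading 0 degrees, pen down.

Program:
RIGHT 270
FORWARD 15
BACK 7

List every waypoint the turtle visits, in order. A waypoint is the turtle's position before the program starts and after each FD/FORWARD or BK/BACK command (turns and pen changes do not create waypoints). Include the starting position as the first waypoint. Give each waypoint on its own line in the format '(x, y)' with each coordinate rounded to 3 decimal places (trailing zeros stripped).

Executing turtle program step by step:
Start: pos=(0,0), heading=0, pen down
RT 270: heading 0 -> 90
FD 15: (0,0) -> (0,15) [heading=90, draw]
BK 7: (0,15) -> (0,8) [heading=90, draw]
Final: pos=(0,8), heading=90, 2 segment(s) drawn
Waypoints (3 total):
(0, 0)
(0, 15)
(0, 8)

Answer: (0, 0)
(0, 15)
(0, 8)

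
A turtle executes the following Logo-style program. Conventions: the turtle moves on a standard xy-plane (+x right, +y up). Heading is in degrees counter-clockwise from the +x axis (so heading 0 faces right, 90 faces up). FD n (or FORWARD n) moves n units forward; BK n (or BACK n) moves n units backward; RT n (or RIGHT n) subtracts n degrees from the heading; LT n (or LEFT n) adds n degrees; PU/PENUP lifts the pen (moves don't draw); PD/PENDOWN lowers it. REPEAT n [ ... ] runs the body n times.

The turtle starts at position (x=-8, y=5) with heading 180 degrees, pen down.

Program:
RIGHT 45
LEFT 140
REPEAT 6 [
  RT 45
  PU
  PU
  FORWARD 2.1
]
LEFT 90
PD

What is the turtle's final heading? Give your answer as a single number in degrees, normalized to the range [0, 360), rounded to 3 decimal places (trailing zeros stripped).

Executing turtle program step by step:
Start: pos=(-8,5), heading=180, pen down
RT 45: heading 180 -> 135
LT 140: heading 135 -> 275
REPEAT 6 [
  -- iteration 1/6 --
  RT 45: heading 275 -> 230
  PU: pen up
  PU: pen up
  FD 2.1: (-8,5) -> (-9.35,3.391) [heading=230, move]
  -- iteration 2/6 --
  RT 45: heading 230 -> 185
  PU: pen up
  PU: pen up
  FD 2.1: (-9.35,3.391) -> (-11.442,3.208) [heading=185, move]
  -- iteration 3/6 --
  RT 45: heading 185 -> 140
  PU: pen up
  PU: pen up
  FD 2.1: (-11.442,3.208) -> (-13.051,4.558) [heading=140, move]
  -- iteration 4/6 --
  RT 45: heading 140 -> 95
  PU: pen up
  PU: pen up
  FD 2.1: (-13.051,4.558) -> (-13.234,6.65) [heading=95, move]
  -- iteration 5/6 --
  RT 45: heading 95 -> 50
  PU: pen up
  PU: pen up
  FD 2.1: (-13.234,6.65) -> (-11.884,8.259) [heading=50, move]
  -- iteration 6/6 --
  RT 45: heading 50 -> 5
  PU: pen up
  PU: pen up
  FD 2.1: (-11.884,8.259) -> (-9.792,8.442) [heading=5, move]
]
LT 90: heading 5 -> 95
PD: pen down
Final: pos=(-9.792,8.442), heading=95, 0 segment(s) drawn

Answer: 95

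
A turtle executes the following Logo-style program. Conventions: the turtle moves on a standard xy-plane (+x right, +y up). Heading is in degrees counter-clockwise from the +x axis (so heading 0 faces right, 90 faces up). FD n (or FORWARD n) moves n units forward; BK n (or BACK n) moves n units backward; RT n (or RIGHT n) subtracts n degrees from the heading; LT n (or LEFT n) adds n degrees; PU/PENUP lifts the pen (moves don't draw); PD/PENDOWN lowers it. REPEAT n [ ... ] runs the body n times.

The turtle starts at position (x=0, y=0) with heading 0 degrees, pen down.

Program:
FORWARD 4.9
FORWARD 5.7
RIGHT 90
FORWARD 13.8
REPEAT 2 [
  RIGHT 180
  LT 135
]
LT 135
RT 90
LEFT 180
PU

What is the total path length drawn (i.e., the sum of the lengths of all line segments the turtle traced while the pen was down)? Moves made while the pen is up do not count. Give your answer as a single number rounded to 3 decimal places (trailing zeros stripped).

Executing turtle program step by step:
Start: pos=(0,0), heading=0, pen down
FD 4.9: (0,0) -> (4.9,0) [heading=0, draw]
FD 5.7: (4.9,0) -> (10.6,0) [heading=0, draw]
RT 90: heading 0 -> 270
FD 13.8: (10.6,0) -> (10.6,-13.8) [heading=270, draw]
REPEAT 2 [
  -- iteration 1/2 --
  RT 180: heading 270 -> 90
  LT 135: heading 90 -> 225
  -- iteration 2/2 --
  RT 180: heading 225 -> 45
  LT 135: heading 45 -> 180
]
LT 135: heading 180 -> 315
RT 90: heading 315 -> 225
LT 180: heading 225 -> 45
PU: pen up
Final: pos=(10.6,-13.8), heading=45, 3 segment(s) drawn

Segment lengths:
  seg 1: (0,0) -> (4.9,0), length = 4.9
  seg 2: (4.9,0) -> (10.6,0), length = 5.7
  seg 3: (10.6,0) -> (10.6,-13.8), length = 13.8
Total = 24.4

Answer: 24.4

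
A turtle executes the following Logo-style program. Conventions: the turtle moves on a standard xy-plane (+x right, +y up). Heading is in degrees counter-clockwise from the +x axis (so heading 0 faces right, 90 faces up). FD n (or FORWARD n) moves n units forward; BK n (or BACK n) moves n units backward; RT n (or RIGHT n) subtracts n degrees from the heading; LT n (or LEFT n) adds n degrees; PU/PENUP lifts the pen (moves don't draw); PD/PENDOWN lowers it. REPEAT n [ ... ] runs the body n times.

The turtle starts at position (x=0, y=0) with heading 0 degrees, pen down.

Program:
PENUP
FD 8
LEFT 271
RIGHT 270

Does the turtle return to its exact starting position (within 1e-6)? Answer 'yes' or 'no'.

Executing turtle program step by step:
Start: pos=(0,0), heading=0, pen down
PU: pen up
FD 8: (0,0) -> (8,0) [heading=0, move]
LT 271: heading 0 -> 271
RT 270: heading 271 -> 1
Final: pos=(8,0), heading=1, 0 segment(s) drawn

Start position: (0, 0)
Final position: (8, 0)
Distance = 8; >= 1e-6 -> NOT closed

Answer: no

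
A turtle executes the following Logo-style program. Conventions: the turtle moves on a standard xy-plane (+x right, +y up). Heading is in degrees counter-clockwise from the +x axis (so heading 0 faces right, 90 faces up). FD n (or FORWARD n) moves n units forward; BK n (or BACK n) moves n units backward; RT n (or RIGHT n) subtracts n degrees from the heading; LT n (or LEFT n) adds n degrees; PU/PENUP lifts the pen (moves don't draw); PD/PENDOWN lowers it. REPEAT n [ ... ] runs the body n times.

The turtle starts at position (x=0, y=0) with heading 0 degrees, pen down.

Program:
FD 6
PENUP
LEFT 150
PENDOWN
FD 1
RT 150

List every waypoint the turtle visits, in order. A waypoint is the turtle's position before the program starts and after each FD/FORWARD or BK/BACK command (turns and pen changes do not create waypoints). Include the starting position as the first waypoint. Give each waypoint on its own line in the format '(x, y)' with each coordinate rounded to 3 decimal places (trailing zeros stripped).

Answer: (0, 0)
(6, 0)
(5.134, 0.5)

Derivation:
Executing turtle program step by step:
Start: pos=(0,0), heading=0, pen down
FD 6: (0,0) -> (6,0) [heading=0, draw]
PU: pen up
LT 150: heading 0 -> 150
PD: pen down
FD 1: (6,0) -> (5.134,0.5) [heading=150, draw]
RT 150: heading 150 -> 0
Final: pos=(5.134,0.5), heading=0, 2 segment(s) drawn
Waypoints (3 total):
(0, 0)
(6, 0)
(5.134, 0.5)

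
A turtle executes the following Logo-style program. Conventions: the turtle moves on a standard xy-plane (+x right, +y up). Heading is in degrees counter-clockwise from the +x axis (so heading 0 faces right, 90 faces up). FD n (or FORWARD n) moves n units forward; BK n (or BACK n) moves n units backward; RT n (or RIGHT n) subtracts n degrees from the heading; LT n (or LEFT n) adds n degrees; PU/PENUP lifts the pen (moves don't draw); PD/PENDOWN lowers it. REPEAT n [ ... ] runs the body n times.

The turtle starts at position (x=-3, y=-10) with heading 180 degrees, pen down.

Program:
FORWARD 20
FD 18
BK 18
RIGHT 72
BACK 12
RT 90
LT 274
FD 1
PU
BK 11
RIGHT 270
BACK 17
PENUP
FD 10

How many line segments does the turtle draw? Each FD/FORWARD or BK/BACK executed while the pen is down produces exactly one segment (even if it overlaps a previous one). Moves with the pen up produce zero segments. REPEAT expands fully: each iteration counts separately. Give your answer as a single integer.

Executing turtle program step by step:
Start: pos=(-3,-10), heading=180, pen down
FD 20: (-3,-10) -> (-23,-10) [heading=180, draw]
FD 18: (-23,-10) -> (-41,-10) [heading=180, draw]
BK 18: (-41,-10) -> (-23,-10) [heading=180, draw]
RT 72: heading 180 -> 108
BK 12: (-23,-10) -> (-19.292,-21.413) [heading=108, draw]
RT 90: heading 108 -> 18
LT 274: heading 18 -> 292
FD 1: (-19.292,-21.413) -> (-18.917,-22.34) [heading=292, draw]
PU: pen up
BK 11: (-18.917,-22.34) -> (-23.038,-12.141) [heading=292, move]
RT 270: heading 292 -> 22
BK 17: (-23.038,-12.141) -> (-38.8,-18.509) [heading=22, move]
PU: pen up
FD 10: (-38.8,-18.509) -> (-29.528,-14.763) [heading=22, move]
Final: pos=(-29.528,-14.763), heading=22, 5 segment(s) drawn
Segments drawn: 5

Answer: 5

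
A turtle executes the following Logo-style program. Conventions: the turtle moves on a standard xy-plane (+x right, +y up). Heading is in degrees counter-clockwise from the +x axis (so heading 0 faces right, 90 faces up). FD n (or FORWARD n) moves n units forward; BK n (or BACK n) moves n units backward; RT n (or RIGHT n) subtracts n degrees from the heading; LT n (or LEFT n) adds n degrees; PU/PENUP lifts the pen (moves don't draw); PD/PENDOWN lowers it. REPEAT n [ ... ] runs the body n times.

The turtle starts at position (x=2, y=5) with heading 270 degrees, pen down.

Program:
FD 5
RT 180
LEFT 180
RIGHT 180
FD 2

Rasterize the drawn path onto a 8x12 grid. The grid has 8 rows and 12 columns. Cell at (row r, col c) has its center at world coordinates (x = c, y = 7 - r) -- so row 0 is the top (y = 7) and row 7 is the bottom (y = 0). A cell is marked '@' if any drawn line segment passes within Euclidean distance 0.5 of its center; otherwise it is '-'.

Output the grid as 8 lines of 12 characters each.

Segment 0: (2,5) -> (2,0)
Segment 1: (2,0) -> (2,2)

Answer: ------------
------------
--@---------
--@---------
--@---------
--@---------
--@---------
--@---------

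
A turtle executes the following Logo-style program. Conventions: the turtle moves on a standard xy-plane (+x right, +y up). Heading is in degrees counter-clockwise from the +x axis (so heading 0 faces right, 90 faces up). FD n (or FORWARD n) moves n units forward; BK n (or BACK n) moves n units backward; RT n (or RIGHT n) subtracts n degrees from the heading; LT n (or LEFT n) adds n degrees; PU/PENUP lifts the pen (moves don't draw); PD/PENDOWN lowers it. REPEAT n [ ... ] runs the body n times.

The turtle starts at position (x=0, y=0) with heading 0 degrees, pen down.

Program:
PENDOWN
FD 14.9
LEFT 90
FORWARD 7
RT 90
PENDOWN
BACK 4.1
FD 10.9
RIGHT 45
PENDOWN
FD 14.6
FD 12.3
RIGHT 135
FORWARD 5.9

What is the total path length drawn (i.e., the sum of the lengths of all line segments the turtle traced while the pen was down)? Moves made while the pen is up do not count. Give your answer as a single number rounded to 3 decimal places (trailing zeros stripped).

Executing turtle program step by step:
Start: pos=(0,0), heading=0, pen down
PD: pen down
FD 14.9: (0,0) -> (14.9,0) [heading=0, draw]
LT 90: heading 0 -> 90
FD 7: (14.9,0) -> (14.9,7) [heading=90, draw]
RT 90: heading 90 -> 0
PD: pen down
BK 4.1: (14.9,7) -> (10.8,7) [heading=0, draw]
FD 10.9: (10.8,7) -> (21.7,7) [heading=0, draw]
RT 45: heading 0 -> 315
PD: pen down
FD 14.6: (21.7,7) -> (32.024,-3.324) [heading=315, draw]
FD 12.3: (32.024,-3.324) -> (40.721,-12.021) [heading=315, draw]
RT 135: heading 315 -> 180
FD 5.9: (40.721,-12.021) -> (34.821,-12.021) [heading=180, draw]
Final: pos=(34.821,-12.021), heading=180, 7 segment(s) drawn

Segment lengths:
  seg 1: (0,0) -> (14.9,0), length = 14.9
  seg 2: (14.9,0) -> (14.9,7), length = 7
  seg 3: (14.9,7) -> (10.8,7), length = 4.1
  seg 4: (10.8,7) -> (21.7,7), length = 10.9
  seg 5: (21.7,7) -> (32.024,-3.324), length = 14.6
  seg 6: (32.024,-3.324) -> (40.721,-12.021), length = 12.3
  seg 7: (40.721,-12.021) -> (34.821,-12.021), length = 5.9
Total = 69.7

Answer: 69.7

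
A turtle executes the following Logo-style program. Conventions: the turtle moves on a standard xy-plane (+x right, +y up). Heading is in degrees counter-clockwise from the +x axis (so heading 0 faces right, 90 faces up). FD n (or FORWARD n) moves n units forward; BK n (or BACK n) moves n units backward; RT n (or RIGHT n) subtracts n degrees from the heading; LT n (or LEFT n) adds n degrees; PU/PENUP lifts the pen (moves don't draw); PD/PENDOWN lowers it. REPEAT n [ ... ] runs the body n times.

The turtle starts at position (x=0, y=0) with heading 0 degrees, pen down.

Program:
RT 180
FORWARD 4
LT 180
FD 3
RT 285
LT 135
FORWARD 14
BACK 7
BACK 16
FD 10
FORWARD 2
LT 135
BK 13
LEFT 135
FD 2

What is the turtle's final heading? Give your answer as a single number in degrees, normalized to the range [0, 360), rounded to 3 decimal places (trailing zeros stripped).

Answer: 120

Derivation:
Executing turtle program step by step:
Start: pos=(0,0), heading=0, pen down
RT 180: heading 0 -> 180
FD 4: (0,0) -> (-4,0) [heading=180, draw]
LT 180: heading 180 -> 0
FD 3: (-4,0) -> (-1,0) [heading=0, draw]
RT 285: heading 0 -> 75
LT 135: heading 75 -> 210
FD 14: (-1,0) -> (-13.124,-7) [heading=210, draw]
BK 7: (-13.124,-7) -> (-7.062,-3.5) [heading=210, draw]
BK 16: (-7.062,-3.5) -> (6.794,4.5) [heading=210, draw]
FD 10: (6.794,4.5) -> (-1.866,-0.5) [heading=210, draw]
FD 2: (-1.866,-0.5) -> (-3.598,-1.5) [heading=210, draw]
LT 135: heading 210 -> 345
BK 13: (-3.598,-1.5) -> (-16.155,1.865) [heading=345, draw]
LT 135: heading 345 -> 120
FD 2: (-16.155,1.865) -> (-17.155,3.597) [heading=120, draw]
Final: pos=(-17.155,3.597), heading=120, 9 segment(s) drawn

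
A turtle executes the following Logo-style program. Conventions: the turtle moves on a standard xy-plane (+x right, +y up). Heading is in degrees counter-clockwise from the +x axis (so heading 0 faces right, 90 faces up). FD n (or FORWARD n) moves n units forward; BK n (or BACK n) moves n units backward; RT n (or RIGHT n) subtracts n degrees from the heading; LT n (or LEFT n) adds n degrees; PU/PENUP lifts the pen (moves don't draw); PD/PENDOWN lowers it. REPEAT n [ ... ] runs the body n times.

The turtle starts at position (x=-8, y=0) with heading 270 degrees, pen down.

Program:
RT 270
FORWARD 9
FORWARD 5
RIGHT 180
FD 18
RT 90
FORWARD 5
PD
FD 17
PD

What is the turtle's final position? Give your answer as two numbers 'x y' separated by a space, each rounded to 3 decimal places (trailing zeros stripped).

Executing turtle program step by step:
Start: pos=(-8,0), heading=270, pen down
RT 270: heading 270 -> 0
FD 9: (-8,0) -> (1,0) [heading=0, draw]
FD 5: (1,0) -> (6,0) [heading=0, draw]
RT 180: heading 0 -> 180
FD 18: (6,0) -> (-12,0) [heading=180, draw]
RT 90: heading 180 -> 90
FD 5: (-12,0) -> (-12,5) [heading=90, draw]
PD: pen down
FD 17: (-12,5) -> (-12,22) [heading=90, draw]
PD: pen down
Final: pos=(-12,22), heading=90, 5 segment(s) drawn

Answer: -12 22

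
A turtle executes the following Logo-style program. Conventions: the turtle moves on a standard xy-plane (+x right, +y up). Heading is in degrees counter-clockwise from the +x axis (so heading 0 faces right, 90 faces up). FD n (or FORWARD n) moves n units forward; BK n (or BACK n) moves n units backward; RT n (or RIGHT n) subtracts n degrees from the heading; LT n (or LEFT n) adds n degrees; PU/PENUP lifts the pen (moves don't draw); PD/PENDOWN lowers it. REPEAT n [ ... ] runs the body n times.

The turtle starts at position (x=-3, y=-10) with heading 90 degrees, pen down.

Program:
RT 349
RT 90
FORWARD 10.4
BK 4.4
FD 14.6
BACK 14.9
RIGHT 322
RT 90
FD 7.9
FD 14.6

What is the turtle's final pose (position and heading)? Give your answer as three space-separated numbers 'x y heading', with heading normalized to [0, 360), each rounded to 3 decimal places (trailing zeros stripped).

Executing turtle program step by step:
Start: pos=(-3,-10), heading=90, pen down
RT 349: heading 90 -> 101
RT 90: heading 101 -> 11
FD 10.4: (-3,-10) -> (7.209,-8.016) [heading=11, draw]
BK 4.4: (7.209,-8.016) -> (2.89,-8.855) [heading=11, draw]
FD 14.6: (2.89,-8.855) -> (17.222,-6.069) [heading=11, draw]
BK 14.9: (17.222,-6.069) -> (2.595,-8.912) [heading=11, draw]
RT 322: heading 11 -> 49
RT 90: heading 49 -> 319
FD 7.9: (2.595,-8.912) -> (8.557,-14.095) [heading=319, draw]
FD 14.6: (8.557,-14.095) -> (19.576,-23.674) [heading=319, draw]
Final: pos=(19.576,-23.674), heading=319, 6 segment(s) drawn

Answer: 19.576 -23.674 319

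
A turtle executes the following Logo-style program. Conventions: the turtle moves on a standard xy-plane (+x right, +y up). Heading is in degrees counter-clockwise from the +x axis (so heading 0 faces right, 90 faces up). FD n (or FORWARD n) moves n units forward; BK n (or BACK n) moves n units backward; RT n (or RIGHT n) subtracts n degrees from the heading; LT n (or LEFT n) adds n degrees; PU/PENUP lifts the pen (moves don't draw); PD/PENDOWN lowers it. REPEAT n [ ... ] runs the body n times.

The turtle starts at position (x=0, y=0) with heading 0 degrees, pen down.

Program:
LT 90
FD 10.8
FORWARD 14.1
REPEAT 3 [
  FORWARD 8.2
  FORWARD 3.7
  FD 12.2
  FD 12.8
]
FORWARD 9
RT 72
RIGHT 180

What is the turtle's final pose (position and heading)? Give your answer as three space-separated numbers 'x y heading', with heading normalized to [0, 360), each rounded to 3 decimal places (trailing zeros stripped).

Answer: 0 144.6 198

Derivation:
Executing turtle program step by step:
Start: pos=(0,0), heading=0, pen down
LT 90: heading 0 -> 90
FD 10.8: (0,0) -> (0,10.8) [heading=90, draw]
FD 14.1: (0,10.8) -> (0,24.9) [heading=90, draw]
REPEAT 3 [
  -- iteration 1/3 --
  FD 8.2: (0,24.9) -> (0,33.1) [heading=90, draw]
  FD 3.7: (0,33.1) -> (0,36.8) [heading=90, draw]
  FD 12.2: (0,36.8) -> (0,49) [heading=90, draw]
  FD 12.8: (0,49) -> (0,61.8) [heading=90, draw]
  -- iteration 2/3 --
  FD 8.2: (0,61.8) -> (0,70) [heading=90, draw]
  FD 3.7: (0,70) -> (0,73.7) [heading=90, draw]
  FD 12.2: (0,73.7) -> (0,85.9) [heading=90, draw]
  FD 12.8: (0,85.9) -> (0,98.7) [heading=90, draw]
  -- iteration 3/3 --
  FD 8.2: (0,98.7) -> (0,106.9) [heading=90, draw]
  FD 3.7: (0,106.9) -> (0,110.6) [heading=90, draw]
  FD 12.2: (0,110.6) -> (0,122.8) [heading=90, draw]
  FD 12.8: (0,122.8) -> (0,135.6) [heading=90, draw]
]
FD 9: (0,135.6) -> (0,144.6) [heading=90, draw]
RT 72: heading 90 -> 18
RT 180: heading 18 -> 198
Final: pos=(0,144.6), heading=198, 15 segment(s) drawn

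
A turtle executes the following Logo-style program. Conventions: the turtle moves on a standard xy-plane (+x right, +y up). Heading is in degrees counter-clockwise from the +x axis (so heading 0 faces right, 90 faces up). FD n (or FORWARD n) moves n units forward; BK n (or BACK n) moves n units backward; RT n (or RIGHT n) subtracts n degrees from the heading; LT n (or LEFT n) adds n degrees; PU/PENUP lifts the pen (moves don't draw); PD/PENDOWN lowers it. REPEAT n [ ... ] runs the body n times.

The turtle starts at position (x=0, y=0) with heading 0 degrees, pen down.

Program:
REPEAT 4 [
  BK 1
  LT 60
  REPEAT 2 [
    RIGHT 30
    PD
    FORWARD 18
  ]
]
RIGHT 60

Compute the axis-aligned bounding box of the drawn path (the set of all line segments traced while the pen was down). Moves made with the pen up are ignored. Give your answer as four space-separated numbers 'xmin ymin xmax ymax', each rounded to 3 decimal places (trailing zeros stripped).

Executing turtle program step by step:
Start: pos=(0,0), heading=0, pen down
REPEAT 4 [
  -- iteration 1/4 --
  BK 1: (0,0) -> (-1,0) [heading=0, draw]
  LT 60: heading 0 -> 60
  REPEAT 2 [
    -- iteration 1/2 --
    RT 30: heading 60 -> 30
    PD: pen down
    FD 18: (-1,0) -> (14.588,9) [heading=30, draw]
    -- iteration 2/2 --
    RT 30: heading 30 -> 0
    PD: pen down
    FD 18: (14.588,9) -> (32.588,9) [heading=0, draw]
  ]
  -- iteration 2/4 --
  BK 1: (32.588,9) -> (31.588,9) [heading=0, draw]
  LT 60: heading 0 -> 60
  REPEAT 2 [
    -- iteration 1/2 --
    RT 30: heading 60 -> 30
    PD: pen down
    FD 18: (31.588,9) -> (47.177,18) [heading=30, draw]
    -- iteration 2/2 --
    RT 30: heading 30 -> 0
    PD: pen down
    FD 18: (47.177,18) -> (65.177,18) [heading=0, draw]
  ]
  -- iteration 3/4 --
  BK 1: (65.177,18) -> (64.177,18) [heading=0, draw]
  LT 60: heading 0 -> 60
  REPEAT 2 [
    -- iteration 1/2 --
    RT 30: heading 60 -> 30
    PD: pen down
    FD 18: (64.177,18) -> (79.765,27) [heading=30, draw]
    -- iteration 2/2 --
    RT 30: heading 30 -> 0
    PD: pen down
    FD 18: (79.765,27) -> (97.765,27) [heading=0, draw]
  ]
  -- iteration 4/4 --
  BK 1: (97.765,27) -> (96.765,27) [heading=0, draw]
  LT 60: heading 0 -> 60
  REPEAT 2 [
    -- iteration 1/2 --
    RT 30: heading 60 -> 30
    PD: pen down
    FD 18: (96.765,27) -> (112.354,36) [heading=30, draw]
    -- iteration 2/2 --
    RT 30: heading 30 -> 0
    PD: pen down
    FD 18: (112.354,36) -> (130.354,36) [heading=0, draw]
  ]
]
RT 60: heading 0 -> 300
Final: pos=(130.354,36), heading=300, 12 segment(s) drawn

Segment endpoints: x in {-1, 0, 14.588, 31.588, 32.588, 47.177, 64.177, 65.177, 79.765, 96.765, 97.765, 112.354, 130.354}, y in {0, 9, 18, 27, 36}
xmin=-1, ymin=0, xmax=130.354, ymax=36

Answer: -1 0 130.354 36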